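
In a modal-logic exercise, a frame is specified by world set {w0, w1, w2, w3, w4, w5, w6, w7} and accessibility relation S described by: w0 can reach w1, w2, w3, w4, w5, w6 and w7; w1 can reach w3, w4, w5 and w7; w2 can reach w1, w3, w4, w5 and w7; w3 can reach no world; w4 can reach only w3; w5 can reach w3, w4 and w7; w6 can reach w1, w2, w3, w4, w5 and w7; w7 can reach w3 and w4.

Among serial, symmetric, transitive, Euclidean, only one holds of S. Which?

transitive

Serial: no — w3 has no S-successor.
Symmetric: no — w0 S w1 but not w1 S w0.
Transitive: yes — every two-step S-path is closed by a direct edge.
Euclidean: no — w0 S w1 and w0 S w2, but not w1 S w2.
Only transitive holds.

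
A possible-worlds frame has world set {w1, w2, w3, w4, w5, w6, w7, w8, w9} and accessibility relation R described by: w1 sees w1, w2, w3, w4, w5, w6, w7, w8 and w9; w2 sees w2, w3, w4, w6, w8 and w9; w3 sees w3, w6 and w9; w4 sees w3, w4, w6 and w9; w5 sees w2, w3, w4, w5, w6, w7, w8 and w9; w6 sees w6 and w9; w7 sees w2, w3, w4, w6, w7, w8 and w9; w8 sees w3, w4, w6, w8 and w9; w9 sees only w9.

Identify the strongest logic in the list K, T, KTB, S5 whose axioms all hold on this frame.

Reflexive (axiom T): yes — every world is R-related to itself.
Symmetric (axiom B): no — w1 R w2 but not w2 R w1.
Euclidean (axiom 5): no — w1 R w2 and w1 R w5, but not w2 R w5.
So F validates K, T; KTB would additionally require R to be symmetric. The strongest is T.

T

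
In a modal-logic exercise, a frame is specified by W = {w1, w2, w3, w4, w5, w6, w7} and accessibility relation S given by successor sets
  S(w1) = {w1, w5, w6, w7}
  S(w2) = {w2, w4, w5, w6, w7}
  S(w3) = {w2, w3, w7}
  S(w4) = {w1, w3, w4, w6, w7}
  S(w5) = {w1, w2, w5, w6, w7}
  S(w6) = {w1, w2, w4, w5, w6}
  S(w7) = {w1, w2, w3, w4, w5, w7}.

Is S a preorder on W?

Reflexive: yes — every world is S-related to itself.
Transitive: no — w1 S w5 and w5 S w2, but not w1 S w2.
So S is not a preorder.

No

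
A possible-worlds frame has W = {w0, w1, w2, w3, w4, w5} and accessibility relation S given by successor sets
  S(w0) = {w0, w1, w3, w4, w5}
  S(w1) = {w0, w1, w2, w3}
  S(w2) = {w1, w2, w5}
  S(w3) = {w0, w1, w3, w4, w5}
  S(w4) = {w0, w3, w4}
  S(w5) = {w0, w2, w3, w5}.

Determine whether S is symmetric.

Symmetric: yes — every pair in S has its reverse in S.

Yes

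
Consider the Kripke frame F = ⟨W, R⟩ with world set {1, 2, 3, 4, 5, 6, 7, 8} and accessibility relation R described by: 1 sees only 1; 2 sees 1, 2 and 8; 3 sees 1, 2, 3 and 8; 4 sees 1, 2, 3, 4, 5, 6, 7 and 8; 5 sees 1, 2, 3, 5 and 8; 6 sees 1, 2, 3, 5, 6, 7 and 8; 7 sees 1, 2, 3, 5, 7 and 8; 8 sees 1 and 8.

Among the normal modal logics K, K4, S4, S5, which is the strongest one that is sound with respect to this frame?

S4

Transitive (axiom 4): yes — every two-step R-path is closed by a direct edge.
Reflexive (axiom T): yes — every world is R-related to itself.
Euclidean (axiom 5): no — 2 R 1 and 2 R 8, but not 1 R 8.
So F validates K, K4, S4; S5 would additionally require R to be Euclidean. The strongest is S4.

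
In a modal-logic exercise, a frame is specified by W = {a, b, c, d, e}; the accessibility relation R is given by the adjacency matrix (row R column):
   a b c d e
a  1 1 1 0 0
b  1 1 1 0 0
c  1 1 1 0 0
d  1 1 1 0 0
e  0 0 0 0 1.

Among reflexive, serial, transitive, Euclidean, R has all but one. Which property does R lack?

Reflexive: no — d is not related to itself.
Serial: yes — every world has a successor (e.g. a R a).
Transitive: yes — every two-step R-path is closed by a direct edge.
Euclidean: yes — any two successors of a common world are R-related.
Only reflexive fails.

reflexive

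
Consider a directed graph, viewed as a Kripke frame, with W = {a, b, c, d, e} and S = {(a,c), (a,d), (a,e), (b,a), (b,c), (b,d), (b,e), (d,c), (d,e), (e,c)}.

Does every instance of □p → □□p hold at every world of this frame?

Yes

The schema 4 characterises exactly the transitive frames.
Transitive: yes — every two-step S-path is closed by a direct edge.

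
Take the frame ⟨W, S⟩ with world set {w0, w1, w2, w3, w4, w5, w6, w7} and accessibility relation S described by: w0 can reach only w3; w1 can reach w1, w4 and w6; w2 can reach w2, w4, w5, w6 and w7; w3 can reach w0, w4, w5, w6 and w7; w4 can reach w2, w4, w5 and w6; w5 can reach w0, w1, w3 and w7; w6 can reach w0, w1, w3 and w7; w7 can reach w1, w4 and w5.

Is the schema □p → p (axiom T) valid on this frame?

The schema T characterises exactly the reflexive frames.
Reflexive: no — w0 is not related to itself.

No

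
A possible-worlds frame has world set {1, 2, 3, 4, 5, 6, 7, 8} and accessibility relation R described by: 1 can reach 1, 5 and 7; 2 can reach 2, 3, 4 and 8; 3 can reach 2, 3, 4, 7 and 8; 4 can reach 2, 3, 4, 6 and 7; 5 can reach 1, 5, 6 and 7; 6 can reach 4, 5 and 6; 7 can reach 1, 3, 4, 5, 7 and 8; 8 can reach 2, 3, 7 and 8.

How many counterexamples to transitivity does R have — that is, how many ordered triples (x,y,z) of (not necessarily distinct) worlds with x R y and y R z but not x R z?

Enumerating: (1,5,6), (1,7,3), (1,7,4), (1,7,8), (2,3,7), (2,4,6), (2,4,7), (2,8,7), (3,4,6), (3,7,1), (3,7,5), (4,2,8), … and 24 more.
Total: 36.

36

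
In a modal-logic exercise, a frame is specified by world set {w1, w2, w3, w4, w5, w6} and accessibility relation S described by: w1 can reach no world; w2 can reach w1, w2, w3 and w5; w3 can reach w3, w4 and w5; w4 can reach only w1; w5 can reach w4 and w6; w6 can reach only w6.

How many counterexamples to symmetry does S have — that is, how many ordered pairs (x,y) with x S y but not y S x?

8

Enumerating: (w2,w1), (w2,w3), (w2,w5), (w3,w4), (w3,w5), (w4,w1), (w5,w4), (w5,w6).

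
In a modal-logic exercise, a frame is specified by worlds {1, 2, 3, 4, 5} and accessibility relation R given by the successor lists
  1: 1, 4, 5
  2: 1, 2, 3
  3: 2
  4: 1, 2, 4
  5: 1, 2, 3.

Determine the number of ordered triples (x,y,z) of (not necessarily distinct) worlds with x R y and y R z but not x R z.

11

Enumerating: (1,4,2), (1,5,2), (1,5,3), (2,1,4), (2,1,5), (3,2,1), (3,2,3), (4,1,5), (4,2,3), (5,1,4), (5,1,5).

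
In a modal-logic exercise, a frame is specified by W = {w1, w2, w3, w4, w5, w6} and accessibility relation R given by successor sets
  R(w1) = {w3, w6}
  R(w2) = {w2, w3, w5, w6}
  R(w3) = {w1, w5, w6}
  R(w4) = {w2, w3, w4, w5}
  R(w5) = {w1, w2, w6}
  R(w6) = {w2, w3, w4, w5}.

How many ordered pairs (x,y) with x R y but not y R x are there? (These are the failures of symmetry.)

Enumerating: (w1,w6), (w2,w3), (w3,w5), (w4,w2), (w4,w3), (w4,w5), (w5,w1), (w6,w4).

8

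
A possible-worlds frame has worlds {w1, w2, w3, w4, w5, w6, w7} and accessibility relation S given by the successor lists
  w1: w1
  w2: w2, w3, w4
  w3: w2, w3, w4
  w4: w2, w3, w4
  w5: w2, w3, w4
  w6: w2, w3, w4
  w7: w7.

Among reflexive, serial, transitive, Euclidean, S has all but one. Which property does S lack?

reflexive

Reflexive: no — w5 is not related to itself.
Serial: yes — every world has a successor (e.g. w1 S w1).
Transitive: yes — every two-step S-path is closed by a direct edge.
Euclidean: yes — any two successors of a common world are S-related.
Only reflexive fails.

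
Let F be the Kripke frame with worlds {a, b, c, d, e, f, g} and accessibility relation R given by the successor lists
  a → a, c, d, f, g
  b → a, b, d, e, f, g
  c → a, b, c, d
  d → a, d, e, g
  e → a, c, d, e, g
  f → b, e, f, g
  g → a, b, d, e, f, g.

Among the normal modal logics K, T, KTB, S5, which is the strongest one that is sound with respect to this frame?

T

Reflexive (axiom T): yes — every world is R-related to itself.
Symmetric (axiom B): no — a R f but not f R a.
Euclidean (axiom 5): no — a R c and a R f, but not c R f.
So F validates K, T; KTB would additionally require R to be symmetric. The strongest is T.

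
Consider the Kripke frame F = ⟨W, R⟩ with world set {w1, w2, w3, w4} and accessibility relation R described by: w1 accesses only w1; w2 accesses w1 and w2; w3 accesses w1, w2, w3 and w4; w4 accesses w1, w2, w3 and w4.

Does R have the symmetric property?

No

Symmetric: no — w2 R w1 but not w1 R w2.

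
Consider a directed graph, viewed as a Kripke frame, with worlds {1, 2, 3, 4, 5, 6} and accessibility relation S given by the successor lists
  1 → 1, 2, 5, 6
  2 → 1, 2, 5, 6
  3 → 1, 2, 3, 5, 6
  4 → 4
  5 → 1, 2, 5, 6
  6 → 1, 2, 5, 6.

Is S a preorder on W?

Yes

Reflexive: yes — every world is S-related to itself.
Transitive: yes — every two-step S-path is closed by a direct edge.
So S is a preorder.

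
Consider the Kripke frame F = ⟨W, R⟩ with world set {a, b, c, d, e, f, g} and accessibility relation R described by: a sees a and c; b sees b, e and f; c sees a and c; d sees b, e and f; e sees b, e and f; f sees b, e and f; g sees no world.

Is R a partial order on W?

No

Reflexive: no — d is not related to itself.
Transitive: yes — every two-step R-path is closed by a direct edge.
Antisymmetric: no — a R c and c R a with a ≠ c.
So R is not a partial order.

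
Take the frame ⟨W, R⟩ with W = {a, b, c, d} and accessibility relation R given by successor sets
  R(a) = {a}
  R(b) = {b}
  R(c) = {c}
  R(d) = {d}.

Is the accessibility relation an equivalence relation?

Yes

Reflexive: yes — every world is R-related to itself.
Symmetric: yes — every pair in R has its reverse in R.
Transitive: yes — every two-step R-path is closed by a direct edge.
So R is an equivalence relation.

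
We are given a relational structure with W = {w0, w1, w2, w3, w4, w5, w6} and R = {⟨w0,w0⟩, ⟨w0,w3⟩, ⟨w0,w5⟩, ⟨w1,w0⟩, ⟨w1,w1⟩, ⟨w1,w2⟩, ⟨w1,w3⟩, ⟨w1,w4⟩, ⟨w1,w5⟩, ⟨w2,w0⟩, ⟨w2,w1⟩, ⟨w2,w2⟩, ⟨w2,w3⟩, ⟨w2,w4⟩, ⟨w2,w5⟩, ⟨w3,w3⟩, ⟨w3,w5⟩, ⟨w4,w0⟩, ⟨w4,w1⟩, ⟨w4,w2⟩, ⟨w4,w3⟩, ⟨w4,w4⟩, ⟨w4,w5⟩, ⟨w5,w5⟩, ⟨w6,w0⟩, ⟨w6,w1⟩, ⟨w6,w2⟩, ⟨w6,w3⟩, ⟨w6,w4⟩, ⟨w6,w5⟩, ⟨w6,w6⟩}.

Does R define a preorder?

Reflexive: yes — every world is R-related to itself.
Transitive: yes — every two-step R-path is closed by a direct edge.
So R is a preorder.

Yes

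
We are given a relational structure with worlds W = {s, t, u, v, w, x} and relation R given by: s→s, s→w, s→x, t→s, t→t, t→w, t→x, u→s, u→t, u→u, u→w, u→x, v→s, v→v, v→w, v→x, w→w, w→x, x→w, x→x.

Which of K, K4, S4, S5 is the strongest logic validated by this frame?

Transitive (axiom 4): yes — every two-step R-path is closed by a direct edge.
Reflexive (axiom T): yes — every world is R-related to itself.
Euclidean (axiom 5): no — t R w and t R s, but not w R s.
So F validates K, K4, S4; S5 would additionally require R to be Euclidean. The strongest is S4.

S4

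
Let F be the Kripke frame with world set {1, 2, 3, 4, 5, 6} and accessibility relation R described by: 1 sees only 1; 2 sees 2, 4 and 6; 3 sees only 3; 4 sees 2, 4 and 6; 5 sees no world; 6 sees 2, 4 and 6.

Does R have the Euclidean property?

Euclidean: yes — any two successors of a common world are R-related.

Yes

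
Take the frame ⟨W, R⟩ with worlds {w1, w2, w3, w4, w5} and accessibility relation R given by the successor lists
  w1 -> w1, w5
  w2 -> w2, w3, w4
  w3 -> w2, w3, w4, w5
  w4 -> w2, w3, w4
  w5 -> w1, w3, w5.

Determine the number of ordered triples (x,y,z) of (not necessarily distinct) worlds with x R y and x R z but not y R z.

Enumerating: (w3,w2,w5), (w3,w4,w5), (w3,w5,w2), (w3,w5,w4), (w5,w1,w3), (w5,w3,w1).

6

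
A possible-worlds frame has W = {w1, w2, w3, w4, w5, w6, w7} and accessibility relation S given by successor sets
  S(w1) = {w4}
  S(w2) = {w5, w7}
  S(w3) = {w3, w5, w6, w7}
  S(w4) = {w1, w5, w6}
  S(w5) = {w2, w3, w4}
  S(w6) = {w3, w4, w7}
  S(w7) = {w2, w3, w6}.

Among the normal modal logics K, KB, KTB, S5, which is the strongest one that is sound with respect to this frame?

KB

Symmetric (axiom B): yes — every pair in S has its reverse in S.
Reflexive (axiom T): no — w1 is not related to itself.
Euclidean (axiom 5): no — w2 S w5 and w2 S w7, but not w5 S w7.
So F validates K, KB; KTB would additionally require S to be reflexive. The strongest is KB.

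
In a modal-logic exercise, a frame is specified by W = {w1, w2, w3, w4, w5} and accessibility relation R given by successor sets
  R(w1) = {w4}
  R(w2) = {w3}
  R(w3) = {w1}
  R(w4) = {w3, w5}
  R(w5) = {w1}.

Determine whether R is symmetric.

No

Symmetric: no — w1 R w4 but not w4 R w1.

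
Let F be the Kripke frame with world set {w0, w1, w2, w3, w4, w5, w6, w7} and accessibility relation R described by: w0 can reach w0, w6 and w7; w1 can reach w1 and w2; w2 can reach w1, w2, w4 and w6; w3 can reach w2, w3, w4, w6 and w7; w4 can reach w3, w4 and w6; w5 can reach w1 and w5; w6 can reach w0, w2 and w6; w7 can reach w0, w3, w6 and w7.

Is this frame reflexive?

Reflexive: yes — every world is R-related to itself.

Yes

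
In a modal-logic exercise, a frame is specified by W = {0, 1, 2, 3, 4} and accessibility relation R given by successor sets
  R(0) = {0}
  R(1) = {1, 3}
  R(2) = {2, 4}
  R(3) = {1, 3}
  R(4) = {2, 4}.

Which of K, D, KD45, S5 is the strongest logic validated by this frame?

S5

Serial (axiom D): yes — every world has a successor (e.g. 0 R 0).
Euclidean (axiom 5): yes — any two successors of a common world are R-related.
Transitive (axiom 4): yes — every two-step R-path is closed by a direct edge.
Reflexive (axiom T): yes — every world is R-related to itself.
So F validates K, D, KD45, S5. The strongest is S5.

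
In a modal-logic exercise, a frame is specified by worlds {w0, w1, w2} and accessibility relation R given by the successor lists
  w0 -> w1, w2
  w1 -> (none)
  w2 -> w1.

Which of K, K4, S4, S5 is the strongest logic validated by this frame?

K4

Transitive (axiom 4): yes — every two-step R-path is closed by a direct edge.
Reflexive (axiom T): no — w0 is not related to itself.
Euclidean (axiom 5): no — w0 R w1 and w0 R w2, but not w1 R w2.
So F validates K, K4; S4 would additionally require R to be reflexive. The strongest is K4.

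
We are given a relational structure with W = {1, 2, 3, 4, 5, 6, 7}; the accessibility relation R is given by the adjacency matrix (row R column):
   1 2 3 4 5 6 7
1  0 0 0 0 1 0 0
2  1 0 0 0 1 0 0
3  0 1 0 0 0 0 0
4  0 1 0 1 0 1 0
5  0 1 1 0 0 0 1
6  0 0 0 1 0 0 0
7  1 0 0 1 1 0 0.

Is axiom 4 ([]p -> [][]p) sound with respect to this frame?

Axiom 4 corresponds to the accessibility relation being transitive.
Transitive: no — 1 R 5 and 5 R 2, but not 1 R 2.

No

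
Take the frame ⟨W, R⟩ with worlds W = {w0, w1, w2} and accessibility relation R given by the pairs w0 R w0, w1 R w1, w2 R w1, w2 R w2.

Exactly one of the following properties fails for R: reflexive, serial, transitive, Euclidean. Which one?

Reflexive: yes — every world is R-related to itself.
Serial: yes — every world has a successor (e.g. w0 R w0).
Transitive: yes — every two-step R-path is closed by a direct edge.
Euclidean: no — w2 R w1 and w2 R w2, but not w1 R w2.
Only Euclidean fails.

Euclidean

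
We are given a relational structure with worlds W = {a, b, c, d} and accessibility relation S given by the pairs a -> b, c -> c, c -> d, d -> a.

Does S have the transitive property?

No

Transitive: no — c S d and d S a, but not c S a.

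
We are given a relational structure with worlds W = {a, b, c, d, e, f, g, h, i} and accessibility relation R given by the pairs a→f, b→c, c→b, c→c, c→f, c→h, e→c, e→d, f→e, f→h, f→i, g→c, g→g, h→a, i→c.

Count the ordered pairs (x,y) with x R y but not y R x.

11

Enumerating: (a,f), (c,f), (c,h), (e,c), (e,d), (f,e), (f,h), (f,i), (g,c), (h,a), (i,c).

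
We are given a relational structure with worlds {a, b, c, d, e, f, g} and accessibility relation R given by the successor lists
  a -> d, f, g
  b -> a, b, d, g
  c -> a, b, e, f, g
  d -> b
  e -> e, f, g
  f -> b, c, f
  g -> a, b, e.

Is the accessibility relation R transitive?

Transitive: no — a R d and d R b, but not a R b.

No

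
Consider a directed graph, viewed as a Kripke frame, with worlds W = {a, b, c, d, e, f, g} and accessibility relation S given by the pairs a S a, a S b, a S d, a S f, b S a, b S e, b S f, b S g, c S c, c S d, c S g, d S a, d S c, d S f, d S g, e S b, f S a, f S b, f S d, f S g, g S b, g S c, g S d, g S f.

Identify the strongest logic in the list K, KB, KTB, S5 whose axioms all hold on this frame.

Symmetric (axiom B): yes — every pair in S has its reverse in S.
Reflexive (axiom T): no — b is not related to itself.
Euclidean (axiom 5): no — a S b and a S d, but not b S d.
So F validates K, KB; KTB would additionally require S to be reflexive. The strongest is KB.

KB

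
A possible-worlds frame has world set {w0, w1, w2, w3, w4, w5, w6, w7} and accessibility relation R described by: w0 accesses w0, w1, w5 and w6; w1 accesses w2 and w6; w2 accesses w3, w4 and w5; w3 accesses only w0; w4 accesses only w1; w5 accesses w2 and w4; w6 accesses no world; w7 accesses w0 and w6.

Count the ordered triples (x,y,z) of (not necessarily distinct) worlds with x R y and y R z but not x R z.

19

Enumerating: (w0,w1,w2), (w0,w5,w2), (w0,w5,w4), (w1,w2,w3), (w1,w2,w4), (w1,w2,w5), (w2,w3,w0), (w2,w4,w1), (w2,w5,w2), (w3,w0,w1), (w3,w0,w5), (w3,w0,w6), … and 7 more.
Total: 19.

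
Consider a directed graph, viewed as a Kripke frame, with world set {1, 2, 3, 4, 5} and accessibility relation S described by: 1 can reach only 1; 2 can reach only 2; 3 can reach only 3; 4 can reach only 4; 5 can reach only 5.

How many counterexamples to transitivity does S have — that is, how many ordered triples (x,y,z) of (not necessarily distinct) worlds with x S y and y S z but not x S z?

0

S is transitive; there are no such tuples.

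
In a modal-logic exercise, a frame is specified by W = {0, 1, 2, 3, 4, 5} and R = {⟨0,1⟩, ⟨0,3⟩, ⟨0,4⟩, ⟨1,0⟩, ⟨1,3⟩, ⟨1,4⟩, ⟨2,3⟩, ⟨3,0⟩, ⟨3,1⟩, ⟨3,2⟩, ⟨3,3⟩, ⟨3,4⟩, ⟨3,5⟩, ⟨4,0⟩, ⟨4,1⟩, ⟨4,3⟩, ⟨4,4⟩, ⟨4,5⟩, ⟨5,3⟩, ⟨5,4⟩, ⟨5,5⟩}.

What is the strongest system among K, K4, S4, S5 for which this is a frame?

K

Transitive (axiom 4): no — 0 R 3 and 3 R 2, but not 0 R 2.
Reflexive (axiom T): no — 0 is not related to itself.
Euclidean (axiom 5): no — 3 R 0 and 3 R 2, but not 0 R 2.
So F validates K; K4 would additionally require R to be transitive. The strongest is K.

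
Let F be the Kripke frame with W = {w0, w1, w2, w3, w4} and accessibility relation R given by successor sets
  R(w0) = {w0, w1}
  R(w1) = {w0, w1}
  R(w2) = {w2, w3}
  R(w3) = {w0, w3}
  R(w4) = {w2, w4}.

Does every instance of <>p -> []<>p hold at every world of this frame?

No

The schema 5 characterises exactly the Euclidean frames.
Euclidean: no — w2 R w3 and w2 R w2, but not w3 R w2.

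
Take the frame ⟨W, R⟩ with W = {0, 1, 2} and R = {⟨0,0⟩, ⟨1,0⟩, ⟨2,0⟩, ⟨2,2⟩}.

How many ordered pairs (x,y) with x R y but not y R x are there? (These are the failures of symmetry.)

2

Enumerating: (1,0), (2,0).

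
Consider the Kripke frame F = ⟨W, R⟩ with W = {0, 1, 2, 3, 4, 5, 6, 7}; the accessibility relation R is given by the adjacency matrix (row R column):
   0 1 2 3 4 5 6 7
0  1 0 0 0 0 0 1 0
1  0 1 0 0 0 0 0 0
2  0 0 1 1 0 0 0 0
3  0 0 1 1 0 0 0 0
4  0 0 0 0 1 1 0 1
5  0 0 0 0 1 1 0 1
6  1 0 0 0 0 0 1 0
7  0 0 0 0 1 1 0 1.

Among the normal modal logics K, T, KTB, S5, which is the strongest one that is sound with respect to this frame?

S5

Reflexive (axiom T): yes — every world is R-related to itself.
Symmetric (axiom B): yes — every pair in R has its reverse in R.
Euclidean (axiom 5): yes — any two successors of a common world are R-related.
So F validates K, T, KTB, S5. The strongest is S5.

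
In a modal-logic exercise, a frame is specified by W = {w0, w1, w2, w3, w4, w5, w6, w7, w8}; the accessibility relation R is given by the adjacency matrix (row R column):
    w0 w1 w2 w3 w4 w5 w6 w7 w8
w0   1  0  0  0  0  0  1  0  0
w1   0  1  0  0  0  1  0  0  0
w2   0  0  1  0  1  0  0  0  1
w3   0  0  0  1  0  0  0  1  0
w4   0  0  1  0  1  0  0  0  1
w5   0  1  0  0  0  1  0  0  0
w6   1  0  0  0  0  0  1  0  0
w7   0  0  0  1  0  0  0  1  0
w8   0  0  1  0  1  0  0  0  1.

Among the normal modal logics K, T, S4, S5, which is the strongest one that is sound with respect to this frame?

Reflexive (axiom T): yes — every world is R-related to itself.
Transitive (axiom 4): yes — every two-step R-path is closed by a direct edge.
Euclidean (axiom 5): yes — any two successors of a common world are R-related.
So F validates K, T, S4, S5. The strongest is S5.

S5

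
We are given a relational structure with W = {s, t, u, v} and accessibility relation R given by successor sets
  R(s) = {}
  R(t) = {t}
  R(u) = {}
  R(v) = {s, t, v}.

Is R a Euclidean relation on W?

No

Euclidean: no — v R s and v R t, but not s R t.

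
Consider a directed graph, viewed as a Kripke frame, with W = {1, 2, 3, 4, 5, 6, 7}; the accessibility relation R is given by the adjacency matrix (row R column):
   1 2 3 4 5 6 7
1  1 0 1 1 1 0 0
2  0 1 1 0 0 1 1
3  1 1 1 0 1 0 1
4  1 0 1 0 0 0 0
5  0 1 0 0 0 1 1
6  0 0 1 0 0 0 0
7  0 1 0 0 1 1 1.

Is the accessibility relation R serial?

Serial: yes — every world has a successor (e.g. 1 R 1).

Yes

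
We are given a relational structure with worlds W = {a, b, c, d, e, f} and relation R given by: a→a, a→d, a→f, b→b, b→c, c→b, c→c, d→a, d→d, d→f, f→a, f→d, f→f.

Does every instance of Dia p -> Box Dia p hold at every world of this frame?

The schema 5 characterises exactly the Euclidean frames.
Euclidean: yes — any two successors of a common world are R-related.

Yes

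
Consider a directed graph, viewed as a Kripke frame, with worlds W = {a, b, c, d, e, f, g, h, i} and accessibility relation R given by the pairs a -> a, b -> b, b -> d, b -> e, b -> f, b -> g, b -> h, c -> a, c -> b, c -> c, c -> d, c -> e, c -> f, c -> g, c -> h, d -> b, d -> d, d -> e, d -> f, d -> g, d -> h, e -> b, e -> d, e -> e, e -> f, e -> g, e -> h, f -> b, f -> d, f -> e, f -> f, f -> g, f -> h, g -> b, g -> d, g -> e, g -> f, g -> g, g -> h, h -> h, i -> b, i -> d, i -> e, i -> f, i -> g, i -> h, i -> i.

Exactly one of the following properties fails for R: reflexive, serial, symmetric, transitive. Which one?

Reflexive: yes — every world is R-related to itself.
Serial: yes — every world has a successor (e.g. a R a).
Symmetric: no — b R h but not h R b.
Transitive: yes — every two-step R-path is closed by a direct edge.
Only symmetric fails.

symmetric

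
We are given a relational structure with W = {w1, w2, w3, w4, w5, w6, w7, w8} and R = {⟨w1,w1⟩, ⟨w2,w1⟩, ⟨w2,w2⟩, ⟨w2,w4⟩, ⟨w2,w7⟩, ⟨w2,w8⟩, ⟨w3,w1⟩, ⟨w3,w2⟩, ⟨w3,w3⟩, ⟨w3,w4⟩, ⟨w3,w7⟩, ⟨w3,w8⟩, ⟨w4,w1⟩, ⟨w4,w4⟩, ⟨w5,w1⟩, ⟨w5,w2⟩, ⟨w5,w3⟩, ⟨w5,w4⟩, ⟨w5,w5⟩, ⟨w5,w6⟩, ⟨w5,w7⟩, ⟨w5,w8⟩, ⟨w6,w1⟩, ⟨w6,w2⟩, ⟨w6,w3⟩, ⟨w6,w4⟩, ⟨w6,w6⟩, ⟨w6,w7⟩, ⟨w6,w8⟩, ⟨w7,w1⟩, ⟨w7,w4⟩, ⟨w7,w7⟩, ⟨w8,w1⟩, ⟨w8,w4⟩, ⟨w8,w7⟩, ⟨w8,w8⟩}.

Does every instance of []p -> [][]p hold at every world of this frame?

By correspondence theory, 4 is valid on a frame iff R is transitive.
Transitive: yes — every two-step R-path is closed by a direct edge.

Yes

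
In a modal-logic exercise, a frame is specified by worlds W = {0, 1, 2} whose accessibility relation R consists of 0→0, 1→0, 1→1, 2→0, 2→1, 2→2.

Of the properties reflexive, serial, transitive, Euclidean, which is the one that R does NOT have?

Euclidean

Reflexive: yes — every world is R-related to itself.
Serial: yes — every world has a successor (e.g. 0 R 0).
Transitive: yes — every two-step R-path is closed by a direct edge.
Euclidean: no — 2 R 0 and 2 R 1, but not 0 R 1.
Only Euclidean fails.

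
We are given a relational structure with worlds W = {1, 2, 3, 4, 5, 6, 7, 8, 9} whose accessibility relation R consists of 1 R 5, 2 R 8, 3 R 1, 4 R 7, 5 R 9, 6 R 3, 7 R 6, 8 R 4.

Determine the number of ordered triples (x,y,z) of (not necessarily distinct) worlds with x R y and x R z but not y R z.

Enumerating: (1,5,5), (2,8,8), (3,1,1), (4,7,7), (5,9,9), (6,3,3), (7,6,6), (8,4,4).

8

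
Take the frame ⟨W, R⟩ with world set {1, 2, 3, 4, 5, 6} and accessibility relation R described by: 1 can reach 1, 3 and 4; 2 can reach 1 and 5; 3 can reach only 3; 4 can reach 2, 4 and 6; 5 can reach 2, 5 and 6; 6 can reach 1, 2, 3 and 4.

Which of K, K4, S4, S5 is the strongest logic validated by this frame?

Transitive (axiom 4): no — 1 R 4 and 4 R 2, but not 1 R 2.
Reflexive (axiom T): no — 2 is not related to itself.
Euclidean (axiom 5): no — 1 R 3 and 1 R 4, but not 3 R 4.
So F validates K; K4 would additionally require R to be transitive. The strongest is K.

K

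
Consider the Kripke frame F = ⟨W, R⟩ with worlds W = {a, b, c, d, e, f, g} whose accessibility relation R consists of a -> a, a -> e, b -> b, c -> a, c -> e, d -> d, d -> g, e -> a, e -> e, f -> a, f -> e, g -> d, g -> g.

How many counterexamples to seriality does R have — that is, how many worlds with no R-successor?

R is serial; there are no such worlds.

0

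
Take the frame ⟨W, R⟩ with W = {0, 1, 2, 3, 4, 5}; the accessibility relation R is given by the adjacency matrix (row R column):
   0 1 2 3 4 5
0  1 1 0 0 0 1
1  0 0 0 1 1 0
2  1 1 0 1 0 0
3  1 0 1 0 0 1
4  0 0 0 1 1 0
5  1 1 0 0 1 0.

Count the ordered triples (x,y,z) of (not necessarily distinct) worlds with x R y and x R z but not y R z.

Enumerating: (0,1,0), (0,1,1), (0,1,5), (0,5,5), (1,3,3), (1,3,4), (2,0,3), (2,1,0), (2,1,1), (2,3,1), (2,3,3), (3,0,2), … and 11 more.
Total: 23.

23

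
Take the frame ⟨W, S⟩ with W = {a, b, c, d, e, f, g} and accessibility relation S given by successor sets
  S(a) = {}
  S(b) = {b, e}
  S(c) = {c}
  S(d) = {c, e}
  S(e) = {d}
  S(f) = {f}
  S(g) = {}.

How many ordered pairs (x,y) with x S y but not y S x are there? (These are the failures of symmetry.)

Enumerating: (b,e), (d,c).

2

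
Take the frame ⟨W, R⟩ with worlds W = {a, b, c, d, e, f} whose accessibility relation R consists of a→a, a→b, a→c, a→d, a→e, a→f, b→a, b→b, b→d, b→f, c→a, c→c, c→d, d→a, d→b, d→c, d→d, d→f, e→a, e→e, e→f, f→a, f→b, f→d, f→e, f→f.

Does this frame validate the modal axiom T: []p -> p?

Axiom T corresponds to the accessibility relation being reflexive.
Reflexive: yes — every world is R-related to itself.

Yes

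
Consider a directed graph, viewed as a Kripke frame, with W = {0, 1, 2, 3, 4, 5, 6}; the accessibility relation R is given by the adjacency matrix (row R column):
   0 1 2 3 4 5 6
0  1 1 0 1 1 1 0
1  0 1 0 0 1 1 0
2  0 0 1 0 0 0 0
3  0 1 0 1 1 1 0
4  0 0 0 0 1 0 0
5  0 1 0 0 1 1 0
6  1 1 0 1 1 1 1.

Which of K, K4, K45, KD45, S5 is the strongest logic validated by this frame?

Transitive (axiom 4): yes — every two-step R-path is closed by a direct edge.
Euclidean (axiom 5): no — 0 R 1 and 0 R 3, but not 1 R 3.
Serial (axiom D): yes — every world has a successor (e.g. 0 R 0).
Reflexive (axiom T): yes — every world is R-related to itself.
So F validates K, K4; K45 would additionally require R to be Euclidean. The strongest is K4.

K4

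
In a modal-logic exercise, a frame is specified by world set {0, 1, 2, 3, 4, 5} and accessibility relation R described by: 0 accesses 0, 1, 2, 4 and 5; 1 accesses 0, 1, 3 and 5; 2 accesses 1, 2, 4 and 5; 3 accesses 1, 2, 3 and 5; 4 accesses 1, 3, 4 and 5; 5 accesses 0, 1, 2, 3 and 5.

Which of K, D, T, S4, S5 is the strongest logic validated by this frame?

Serial (axiom D): yes — every world has a successor (e.g. 0 R 0).
Reflexive (axiom T): yes — every world is R-related to itself.
Transitive (axiom 4): no — 0 R 1 and 1 R 3, but not 0 R 3.
Euclidean (axiom 5): no — 0 R 1 and 0 R 2, but not 1 R 2.
So F validates K, D, T; S4 would additionally require R to be transitive. The strongest is T.

T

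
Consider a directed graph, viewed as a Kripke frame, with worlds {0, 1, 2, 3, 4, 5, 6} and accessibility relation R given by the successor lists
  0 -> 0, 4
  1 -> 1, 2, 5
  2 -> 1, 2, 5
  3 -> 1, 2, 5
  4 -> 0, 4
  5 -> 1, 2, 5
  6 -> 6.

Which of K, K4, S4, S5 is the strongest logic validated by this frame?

K4

Transitive (axiom 4): yes — every two-step R-path is closed by a direct edge.
Reflexive (axiom T): no — 3 is not related to itself.
Euclidean (axiom 5): yes — any two successors of a common world are R-related.
So F validates K, K4; S4 would additionally require R to be reflexive. The strongest is K4.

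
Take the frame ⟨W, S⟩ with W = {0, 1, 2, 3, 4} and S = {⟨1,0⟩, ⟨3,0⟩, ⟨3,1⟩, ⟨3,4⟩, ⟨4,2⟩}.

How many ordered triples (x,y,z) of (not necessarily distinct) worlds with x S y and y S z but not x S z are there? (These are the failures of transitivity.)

1

Enumerating: (3,4,2).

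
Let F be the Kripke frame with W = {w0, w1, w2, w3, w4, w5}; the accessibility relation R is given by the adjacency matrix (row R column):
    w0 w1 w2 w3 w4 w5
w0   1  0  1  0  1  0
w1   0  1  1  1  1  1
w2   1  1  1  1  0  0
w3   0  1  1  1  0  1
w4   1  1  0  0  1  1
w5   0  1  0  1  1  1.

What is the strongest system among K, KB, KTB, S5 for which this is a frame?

KTB

Symmetric (axiom B): yes — every pair in R has its reverse in R.
Reflexive (axiom T): yes — every world is R-related to itself.
Euclidean (axiom 5): no — w0 R w2 and w0 R w4, but not w2 R w4.
So F validates K, KB, KTB; S5 would additionally require R to be Euclidean. The strongest is KTB.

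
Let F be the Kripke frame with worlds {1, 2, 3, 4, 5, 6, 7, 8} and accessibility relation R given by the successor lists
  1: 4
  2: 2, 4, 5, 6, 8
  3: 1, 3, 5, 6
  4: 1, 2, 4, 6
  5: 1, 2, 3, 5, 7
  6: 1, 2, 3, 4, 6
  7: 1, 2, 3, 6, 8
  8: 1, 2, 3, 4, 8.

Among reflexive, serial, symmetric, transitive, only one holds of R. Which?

serial

Reflexive: no — 1 is not related to itself.
Serial: yes — every world has a successor (e.g. 1 R 4).
Symmetric: no — 3 R 1 but not 1 R 3.
Transitive: no — 1 R 4 and 4 R 2, but not 1 R 2.
Only serial holds.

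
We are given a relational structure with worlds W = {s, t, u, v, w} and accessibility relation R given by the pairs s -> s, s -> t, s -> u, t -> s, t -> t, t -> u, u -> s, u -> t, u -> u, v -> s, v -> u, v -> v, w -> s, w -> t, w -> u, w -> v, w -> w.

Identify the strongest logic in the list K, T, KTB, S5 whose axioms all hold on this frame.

Reflexive (axiom T): yes — every world is R-related to itself.
Symmetric (axiom B): no — v R s but not s R v.
Euclidean (axiom 5): no — w R s and w R v, but not s R v.
So F validates K, T; KTB would additionally require R to be symmetric. The strongest is T.

T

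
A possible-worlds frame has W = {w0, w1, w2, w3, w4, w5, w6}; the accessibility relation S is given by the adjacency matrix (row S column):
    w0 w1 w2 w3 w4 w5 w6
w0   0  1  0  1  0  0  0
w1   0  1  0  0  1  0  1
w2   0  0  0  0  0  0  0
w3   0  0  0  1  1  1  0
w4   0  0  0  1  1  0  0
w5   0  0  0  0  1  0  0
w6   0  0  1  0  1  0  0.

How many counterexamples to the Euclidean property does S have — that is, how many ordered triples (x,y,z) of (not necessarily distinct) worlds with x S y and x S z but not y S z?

Enumerating: (w0,w1,w3), (w0,w3,w1), (w1,w4,w1), (w1,w4,w6), (w1,w6,w1), (w1,w6,w6), (w3,w4,w5), (w3,w5,w3), (w3,w5,w5), (w6,w2,w2), (w6,w2,w4), (w6,w4,w2).

12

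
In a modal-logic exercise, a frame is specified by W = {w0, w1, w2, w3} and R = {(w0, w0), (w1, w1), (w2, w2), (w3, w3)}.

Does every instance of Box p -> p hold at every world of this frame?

The schema T characterises exactly the reflexive frames.
Reflexive: yes — every world is R-related to itself.

Yes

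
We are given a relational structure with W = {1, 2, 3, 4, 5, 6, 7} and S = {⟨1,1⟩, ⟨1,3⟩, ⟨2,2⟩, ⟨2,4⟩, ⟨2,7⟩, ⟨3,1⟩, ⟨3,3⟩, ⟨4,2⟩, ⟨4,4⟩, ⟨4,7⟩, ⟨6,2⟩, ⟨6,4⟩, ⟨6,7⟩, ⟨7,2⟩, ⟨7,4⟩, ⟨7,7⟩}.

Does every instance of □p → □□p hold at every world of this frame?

The schema 4 characterises exactly the transitive frames.
Transitive: yes — every two-step S-path is closed by a direct edge.

Yes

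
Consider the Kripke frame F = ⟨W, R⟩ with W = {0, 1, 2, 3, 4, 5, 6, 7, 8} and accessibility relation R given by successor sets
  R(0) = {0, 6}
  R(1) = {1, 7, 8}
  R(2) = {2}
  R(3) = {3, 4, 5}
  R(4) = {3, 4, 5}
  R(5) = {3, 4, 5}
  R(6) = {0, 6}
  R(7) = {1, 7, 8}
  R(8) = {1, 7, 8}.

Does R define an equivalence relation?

Reflexive: yes — every world is R-related to itself.
Symmetric: yes — every pair in R has its reverse in R.
Transitive: yes — every two-step R-path is closed by a direct edge.
So R is an equivalence relation.

Yes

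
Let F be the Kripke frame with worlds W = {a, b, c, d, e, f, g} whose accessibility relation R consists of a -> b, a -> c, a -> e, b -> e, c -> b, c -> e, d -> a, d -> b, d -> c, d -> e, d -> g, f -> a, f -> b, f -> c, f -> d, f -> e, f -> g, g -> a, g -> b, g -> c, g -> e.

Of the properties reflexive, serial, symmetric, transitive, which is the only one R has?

Reflexive: no — a is not related to itself.
Serial: no — e has no R-successor.
Symmetric: no — a R b but not b R a.
Transitive: yes — every two-step R-path is closed by a direct edge.
Only transitive holds.

transitive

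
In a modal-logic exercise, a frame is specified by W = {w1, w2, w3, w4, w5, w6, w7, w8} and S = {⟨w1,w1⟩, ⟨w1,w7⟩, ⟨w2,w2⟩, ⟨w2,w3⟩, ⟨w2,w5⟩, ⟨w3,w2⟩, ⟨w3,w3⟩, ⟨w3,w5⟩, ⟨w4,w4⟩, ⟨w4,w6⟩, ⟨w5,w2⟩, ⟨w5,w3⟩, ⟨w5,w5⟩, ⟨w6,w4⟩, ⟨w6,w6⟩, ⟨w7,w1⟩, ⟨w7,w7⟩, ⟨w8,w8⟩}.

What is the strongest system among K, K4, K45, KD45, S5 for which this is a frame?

S5

Transitive (axiom 4): yes — every two-step S-path is closed by a direct edge.
Euclidean (axiom 5): yes — any two successors of a common world are S-related.
Serial (axiom D): yes — every world has a successor (e.g. w1 S w1).
Reflexive (axiom T): yes — every world is S-related to itself.
So F validates K, K4, K45, KD45, S5. The strongest is S5.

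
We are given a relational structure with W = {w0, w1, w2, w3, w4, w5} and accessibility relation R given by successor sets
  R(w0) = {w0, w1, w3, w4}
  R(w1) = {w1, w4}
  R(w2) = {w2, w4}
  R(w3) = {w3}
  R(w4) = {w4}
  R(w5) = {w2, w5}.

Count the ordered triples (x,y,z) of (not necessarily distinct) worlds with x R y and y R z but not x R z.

1

Enumerating: (w5,w2,w4).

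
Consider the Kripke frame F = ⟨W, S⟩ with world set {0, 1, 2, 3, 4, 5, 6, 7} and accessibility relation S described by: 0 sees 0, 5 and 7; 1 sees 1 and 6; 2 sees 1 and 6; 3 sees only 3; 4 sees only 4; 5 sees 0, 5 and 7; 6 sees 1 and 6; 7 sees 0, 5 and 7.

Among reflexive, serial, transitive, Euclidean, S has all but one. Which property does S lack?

reflexive

Reflexive: no — 2 is not related to itself.
Serial: yes — every world has a successor (e.g. 0 S 0).
Transitive: yes — every two-step S-path is closed by a direct edge.
Euclidean: yes — any two successors of a common world are S-related.
Only reflexive fails.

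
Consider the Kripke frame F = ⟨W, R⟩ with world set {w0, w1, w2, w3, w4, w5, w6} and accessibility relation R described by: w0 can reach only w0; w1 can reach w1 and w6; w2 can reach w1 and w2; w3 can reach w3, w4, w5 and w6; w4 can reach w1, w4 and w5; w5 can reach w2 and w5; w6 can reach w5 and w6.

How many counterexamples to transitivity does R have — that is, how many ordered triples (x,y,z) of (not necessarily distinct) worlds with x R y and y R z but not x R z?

8

Enumerating: (w1,w6,w5), (w2,w1,w6), (w3,w4,w1), (w3,w5,w2), (w4,w1,w6), (w4,w5,w2), (w5,w2,w1), (w6,w5,w2).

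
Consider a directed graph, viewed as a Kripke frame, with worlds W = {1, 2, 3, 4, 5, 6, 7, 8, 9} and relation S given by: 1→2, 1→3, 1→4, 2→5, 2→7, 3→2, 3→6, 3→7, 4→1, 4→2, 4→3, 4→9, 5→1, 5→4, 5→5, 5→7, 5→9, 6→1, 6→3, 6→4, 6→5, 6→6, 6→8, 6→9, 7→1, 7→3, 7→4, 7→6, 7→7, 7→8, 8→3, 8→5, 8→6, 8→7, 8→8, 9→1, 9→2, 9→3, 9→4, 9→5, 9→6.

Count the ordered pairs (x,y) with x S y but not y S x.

21

Enumerating: (1,2), (1,3), (2,5), (2,7), (3,2), (4,2), (4,3), (5,1), (5,4), (5,7), (6,1), (6,4), … and 9 more.
Total: 21.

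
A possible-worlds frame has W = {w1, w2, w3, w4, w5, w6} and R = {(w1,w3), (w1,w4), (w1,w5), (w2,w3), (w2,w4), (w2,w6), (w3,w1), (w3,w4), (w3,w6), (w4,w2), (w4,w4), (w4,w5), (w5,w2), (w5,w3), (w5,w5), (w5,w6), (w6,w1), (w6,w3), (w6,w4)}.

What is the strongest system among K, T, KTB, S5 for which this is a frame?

Reflexive (axiom T): no — w1 is not related to itself.
Symmetric (axiom B): no — w1 R w4 but not w4 R w1.
Euclidean (axiom 5): no — w1 R w3 and w1 R w5, but not w3 R w5.
So F validates K; T would additionally require R to be reflexive. The strongest is K.

K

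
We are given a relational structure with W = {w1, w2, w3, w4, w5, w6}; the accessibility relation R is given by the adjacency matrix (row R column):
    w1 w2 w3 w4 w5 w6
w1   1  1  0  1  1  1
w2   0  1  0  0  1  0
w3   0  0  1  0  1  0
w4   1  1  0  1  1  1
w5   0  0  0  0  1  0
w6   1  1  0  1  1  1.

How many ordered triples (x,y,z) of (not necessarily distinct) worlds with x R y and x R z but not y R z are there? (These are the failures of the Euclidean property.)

23

Enumerating: (w1,w2,w1), (w1,w2,w4), (w1,w2,w6), (w1,w5,w1), (w1,w5,w2), (w1,w5,w4), (w1,w5,w6), (w2,w5,w2), (w3,w5,w3), (w4,w2,w1), (w4,w2,w4), (w4,w2,w6), … and 11 more.
Total: 23.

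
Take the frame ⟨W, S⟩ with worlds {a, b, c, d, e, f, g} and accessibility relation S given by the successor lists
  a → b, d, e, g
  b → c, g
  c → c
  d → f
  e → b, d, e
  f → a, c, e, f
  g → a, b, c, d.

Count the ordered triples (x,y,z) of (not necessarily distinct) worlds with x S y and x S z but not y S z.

Enumerating: (a,b,b), (a,b,d), (a,b,e), (a,d,b), (a,d,d), (a,d,e), (a,d,g), (a,e,g), (a,g,e), (a,g,g), (b,c,g), (b,g,g), … and 27 more.
Total: 39.

39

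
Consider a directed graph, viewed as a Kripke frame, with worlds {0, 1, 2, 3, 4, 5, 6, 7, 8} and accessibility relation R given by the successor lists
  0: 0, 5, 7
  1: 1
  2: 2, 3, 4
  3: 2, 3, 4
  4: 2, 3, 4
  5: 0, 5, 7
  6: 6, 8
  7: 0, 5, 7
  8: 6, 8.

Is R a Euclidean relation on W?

Yes

Euclidean: yes — any two successors of a common world are R-related.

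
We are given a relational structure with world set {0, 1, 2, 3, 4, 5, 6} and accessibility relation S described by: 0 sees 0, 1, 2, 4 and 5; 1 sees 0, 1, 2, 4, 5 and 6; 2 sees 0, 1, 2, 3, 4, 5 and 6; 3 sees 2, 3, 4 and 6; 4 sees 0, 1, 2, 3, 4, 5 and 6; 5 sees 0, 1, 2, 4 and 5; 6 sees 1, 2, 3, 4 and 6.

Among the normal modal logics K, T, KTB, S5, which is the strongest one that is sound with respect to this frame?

KTB

Reflexive (axiom T): yes — every world is S-related to itself.
Symmetric (axiom B): yes — every pair in S has its reverse in S.
Euclidean (axiom 5): no — 1 S 0 and 1 S 6, but not 0 S 6.
So F validates K, T, KTB; S5 would additionally require S to be Euclidean. The strongest is KTB.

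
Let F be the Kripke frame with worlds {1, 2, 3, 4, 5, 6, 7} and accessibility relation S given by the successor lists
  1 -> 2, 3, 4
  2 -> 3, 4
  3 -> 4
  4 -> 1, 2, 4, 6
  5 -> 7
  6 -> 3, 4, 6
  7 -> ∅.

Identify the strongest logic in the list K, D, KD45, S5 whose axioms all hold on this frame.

Serial (axiom D): no — 7 has no S-successor.
Euclidean (axiom 5): no — 1 S 3 and 1 S 2, but not 3 S 2.
Transitive (axiom 4): no — 1 S 4 and 4 S 6, but not 1 S 6.
Reflexive (axiom T): no — 1 is not related to itself.
So F validates K; D would additionally require S to be serial. The strongest is K.

K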